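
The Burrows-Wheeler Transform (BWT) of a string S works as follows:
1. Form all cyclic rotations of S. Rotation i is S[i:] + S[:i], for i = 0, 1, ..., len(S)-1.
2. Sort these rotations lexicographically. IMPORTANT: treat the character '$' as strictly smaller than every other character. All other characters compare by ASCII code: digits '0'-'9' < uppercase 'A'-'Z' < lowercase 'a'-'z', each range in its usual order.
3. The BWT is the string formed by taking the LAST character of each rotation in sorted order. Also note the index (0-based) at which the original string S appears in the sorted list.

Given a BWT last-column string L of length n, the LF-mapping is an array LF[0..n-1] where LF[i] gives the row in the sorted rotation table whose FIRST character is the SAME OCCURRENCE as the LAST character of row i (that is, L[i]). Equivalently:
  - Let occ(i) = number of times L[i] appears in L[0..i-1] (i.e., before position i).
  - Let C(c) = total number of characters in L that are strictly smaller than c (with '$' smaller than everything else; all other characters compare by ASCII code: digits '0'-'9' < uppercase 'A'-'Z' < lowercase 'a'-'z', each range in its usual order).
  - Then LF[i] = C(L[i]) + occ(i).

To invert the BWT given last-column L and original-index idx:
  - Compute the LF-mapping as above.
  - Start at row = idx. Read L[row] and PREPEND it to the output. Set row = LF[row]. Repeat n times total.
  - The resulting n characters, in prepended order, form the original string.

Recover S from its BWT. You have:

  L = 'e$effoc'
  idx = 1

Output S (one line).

LF mapping: 2 0 3 4 5 6 1
Walk LF starting at row 1, prepending L[row]:
  step 1: row=1, L[1]='$', prepend. Next row=LF[1]=0
  step 2: row=0, L[0]='e', prepend. Next row=LF[0]=2
  step 3: row=2, L[2]='e', prepend. Next row=LF[2]=3
  step 4: row=3, L[3]='f', prepend. Next row=LF[3]=4
  step 5: row=4, L[4]='f', prepend. Next row=LF[4]=5
  step 6: row=5, L[5]='o', prepend. Next row=LF[5]=6
  step 7: row=6, L[6]='c', prepend. Next row=LF[6]=1
Reversed output: coffee$

Answer: coffee$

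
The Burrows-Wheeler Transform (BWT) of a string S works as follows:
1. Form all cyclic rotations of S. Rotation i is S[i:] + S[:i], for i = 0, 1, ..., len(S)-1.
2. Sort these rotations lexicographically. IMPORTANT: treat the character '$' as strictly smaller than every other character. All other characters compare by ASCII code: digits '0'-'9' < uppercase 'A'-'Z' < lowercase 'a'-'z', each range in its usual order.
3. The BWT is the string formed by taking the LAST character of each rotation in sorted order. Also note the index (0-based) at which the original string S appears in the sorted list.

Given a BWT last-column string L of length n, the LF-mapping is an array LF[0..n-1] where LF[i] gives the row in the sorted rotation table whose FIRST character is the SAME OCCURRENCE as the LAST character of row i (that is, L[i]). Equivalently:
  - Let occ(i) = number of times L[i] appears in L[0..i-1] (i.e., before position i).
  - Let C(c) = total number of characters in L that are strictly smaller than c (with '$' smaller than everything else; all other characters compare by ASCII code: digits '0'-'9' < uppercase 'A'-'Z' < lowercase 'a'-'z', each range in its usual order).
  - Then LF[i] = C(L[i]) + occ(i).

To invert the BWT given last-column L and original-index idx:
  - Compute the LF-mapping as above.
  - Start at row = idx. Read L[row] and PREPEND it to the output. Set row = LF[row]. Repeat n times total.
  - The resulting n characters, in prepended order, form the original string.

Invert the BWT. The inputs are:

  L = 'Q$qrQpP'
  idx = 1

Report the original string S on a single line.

LF mapping: 2 0 5 6 3 4 1
Walk LF starting at row 1, prepending L[row]:
  step 1: row=1, L[1]='$', prepend. Next row=LF[1]=0
  step 2: row=0, L[0]='Q', prepend. Next row=LF[0]=2
  step 3: row=2, L[2]='q', prepend. Next row=LF[2]=5
  step 4: row=5, L[5]='p', prepend. Next row=LF[5]=4
  step 5: row=4, L[4]='Q', prepend. Next row=LF[4]=3
  step 6: row=3, L[3]='r', prepend. Next row=LF[3]=6
  step 7: row=6, L[6]='P', prepend. Next row=LF[6]=1
Reversed output: PrQpqQ$

Answer: PrQpqQ$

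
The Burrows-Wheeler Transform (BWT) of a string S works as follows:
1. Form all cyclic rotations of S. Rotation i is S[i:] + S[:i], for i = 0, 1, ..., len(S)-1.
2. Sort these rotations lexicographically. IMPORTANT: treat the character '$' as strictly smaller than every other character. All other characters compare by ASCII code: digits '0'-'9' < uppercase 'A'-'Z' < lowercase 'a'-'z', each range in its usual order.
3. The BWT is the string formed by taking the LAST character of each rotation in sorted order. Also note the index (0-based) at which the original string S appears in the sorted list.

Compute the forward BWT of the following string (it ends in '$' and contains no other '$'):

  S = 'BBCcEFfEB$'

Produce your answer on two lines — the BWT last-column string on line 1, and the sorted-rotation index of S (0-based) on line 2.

Answer: BE$BBfcECF
2

Derivation:
All 10 rotations (rotation i = S[i:]+S[:i]):
  rot[0] = BBCcEFfEB$
  rot[1] = BCcEFfEB$B
  rot[2] = CcEFfEB$BB
  rot[3] = cEFfEB$BBC
  rot[4] = EFfEB$BBCc
  rot[5] = FfEB$BBCcE
  rot[6] = fEB$BBCcEF
  rot[7] = EB$BBCcEFf
  rot[8] = B$BBCcEFfE
  rot[9] = $BBCcEFfEB
Sorted (with $ < everything):
  sorted[0] = $BBCcEFfEB  (last char: 'B')
  sorted[1] = B$BBCcEFfE  (last char: 'E')
  sorted[2] = BBCcEFfEB$  (last char: '$')
  sorted[3] = BCcEFfEB$B  (last char: 'B')
  sorted[4] = CcEFfEB$BB  (last char: 'B')
  sorted[5] = EB$BBCcEFf  (last char: 'f')
  sorted[6] = EFfEB$BBCc  (last char: 'c')
  sorted[7] = FfEB$BBCcE  (last char: 'E')
  sorted[8] = cEFfEB$BBC  (last char: 'C')
  sorted[9] = fEB$BBCcEF  (last char: 'F')
Last column: BE$BBfcECF
Original string S is at sorted index 2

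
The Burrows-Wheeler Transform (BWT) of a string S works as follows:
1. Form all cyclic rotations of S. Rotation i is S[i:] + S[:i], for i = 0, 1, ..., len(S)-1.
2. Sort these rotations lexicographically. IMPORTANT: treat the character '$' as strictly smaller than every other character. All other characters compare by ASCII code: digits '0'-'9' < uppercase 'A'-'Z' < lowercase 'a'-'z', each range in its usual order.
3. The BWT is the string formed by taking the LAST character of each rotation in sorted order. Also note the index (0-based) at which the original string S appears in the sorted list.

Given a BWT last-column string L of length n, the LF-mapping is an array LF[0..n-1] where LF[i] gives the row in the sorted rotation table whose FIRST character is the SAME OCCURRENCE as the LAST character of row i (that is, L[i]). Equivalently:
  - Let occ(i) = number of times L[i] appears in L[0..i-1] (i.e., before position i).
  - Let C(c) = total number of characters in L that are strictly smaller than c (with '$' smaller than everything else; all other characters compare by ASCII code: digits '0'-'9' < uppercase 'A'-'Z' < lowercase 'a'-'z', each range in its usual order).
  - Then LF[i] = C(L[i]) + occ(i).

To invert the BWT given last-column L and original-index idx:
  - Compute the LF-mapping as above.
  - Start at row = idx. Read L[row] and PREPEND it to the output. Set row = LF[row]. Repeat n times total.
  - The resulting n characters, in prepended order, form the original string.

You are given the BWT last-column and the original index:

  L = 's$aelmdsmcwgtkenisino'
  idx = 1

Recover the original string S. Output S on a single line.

LF mapping: 16 0 1 4 10 11 3 17 12 2 20 6 19 9 5 13 7 18 8 14 15
Walk LF starting at row 1, prepending L[row]:
  step 1: row=1, L[1]='$', prepend. Next row=LF[1]=0
  step 2: row=0, L[0]='s', prepend. Next row=LF[0]=16
  step 3: row=16, L[16]='i', prepend. Next row=LF[16]=7
  step 4: row=7, L[7]='s', prepend. Next row=LF[7]=17
  step 5: row=17, L[17]='s', prepend. Next row=LF[17]=18
  step 6: row=18, L[18]='i', prepend. Next row=LF[18]=8
  step 7: row=8, L[8]='m', prepend. Next row=LF[8]=12
  step 8: row=12, L[12]='t', prepend. Next row=LF[12]=19
  step 9: row=19, L[19]='n', prepend. Next row=LF[19]=14
  step 10: row=14, L[14]='e', prepend. Next row=LF[14]=5
  step 11: row=5, L[5]='m', prepend. Next row=LF[5]=11
  step 12: row=11, L[11]='g', prepend. Next row=LF[11]=6
  step 13: row=6, L[6]='d', prepend. Next row=LF[6]=3
  step 14: row=3, L[3]='e', prepend. Next row=LF[3]=4
  step 15: row=4, L[4]='l', prepend. Next row=LF[4]=10
  step 16: row=10, L[10]='w', prepend. Next row=LF[10]=20
  step 17: row=20, L[20]='o', prepend. Next row=LF[20]=15
  step 18: row=15, L[15]='n', prepend. Next row=LF[15]=13
  step 19: row=13, L[13]='k', prepend. Next row=LF[13]=9
  step 20: row=9, L[9]='c', prepend. Next row=LF[9]=2
  step 21: row=2, L[2]='a', prepend. Next row=LF[2]=1
Reversed output: acknowledgmentmissis$

Answer: acknowledgmentmissis$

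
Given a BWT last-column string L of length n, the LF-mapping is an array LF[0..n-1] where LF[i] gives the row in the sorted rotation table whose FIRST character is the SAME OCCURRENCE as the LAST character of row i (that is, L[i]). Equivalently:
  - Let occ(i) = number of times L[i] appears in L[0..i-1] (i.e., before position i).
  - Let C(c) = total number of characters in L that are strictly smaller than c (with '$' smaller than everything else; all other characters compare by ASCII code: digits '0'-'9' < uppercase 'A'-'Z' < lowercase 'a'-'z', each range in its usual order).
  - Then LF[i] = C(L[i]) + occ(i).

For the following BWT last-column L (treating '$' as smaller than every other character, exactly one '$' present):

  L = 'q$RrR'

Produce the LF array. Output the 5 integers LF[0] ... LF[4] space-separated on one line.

Answer: 3 0 1 4 2

Derivation:
Char counts: '$':1, 'R':2, 'q':1, 'r':1
C (first-col start): C('$')=0, C('R')=1, C('q')=3, C('r')=4
L[0]='q': occ=0, LF[0]=C('q')+0=3+0=3
L[1]='$': occ=0, LF[1]=C('$')+0=0+0=0
L[2]='R': occ=0, LF[2]=C('R')+0=1+0=1
L[3]='r': occ=0, LF[3]=C('r')+0=4+0=4
L[4]='R': occ=1, LF[4]=C('R')+1=1+1=2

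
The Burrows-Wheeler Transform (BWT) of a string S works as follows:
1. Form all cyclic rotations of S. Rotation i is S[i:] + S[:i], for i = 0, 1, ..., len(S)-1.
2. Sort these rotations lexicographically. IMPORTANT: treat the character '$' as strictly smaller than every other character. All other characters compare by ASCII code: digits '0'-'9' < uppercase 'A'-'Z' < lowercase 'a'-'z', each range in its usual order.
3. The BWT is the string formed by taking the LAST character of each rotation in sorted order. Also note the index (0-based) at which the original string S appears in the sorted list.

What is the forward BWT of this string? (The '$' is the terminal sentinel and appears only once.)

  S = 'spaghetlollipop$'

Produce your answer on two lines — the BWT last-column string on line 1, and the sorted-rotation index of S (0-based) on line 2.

Answer: pphagllotlposi$e
14

Derivation:
All 16 rotations (rotation i = S[i:]+S[:i]):
  rot[0] = spaghetlollipop$
  rot[1] = paghetlollipop$s
  rot[2] = aghetlollipop$sp
  rot[3] = ghetlollipop$spa
  rot[4] = hetlollipop$spag
  rot[5] = etlollipop$spagh
  rot[6] = tlollipop$spaghe
  rot[7] = lollipop$spaghet
  rot[8] = ollipop$spaghetl
  rot[9] = llipop$spaghetlo
  rot[10] = lipop$spaghetlol
  rot[11] = ipop$spaghetloll
  rot[12] = pop$spaghetlolli
  rot[13] = op$spaghetlollip
  rot[14] = p$spaghetlollipo
  rot[15] = $spaghetlollipop
Sorted (with $ < everything):
  sorted[0] = $spaghetlollipop  (last char: 'p')
  sorted[1] = aghetlollipop$sp  (last char: 'p')
  sorted[2] = etlollipop$spagh  (last char: 'h')
  sorted[3] = ghetlollipop$spa  (last char: 'a')
  sorted[4] = hetlollipop$spag  (last char: 'g')
  sorted[5] = ipop$spaghetloll  (last char: 'l')
  sorted[6] = lipop$spaghetlol  (last char: 'l')
  sorted[7] = llipop$spaghetlo  (last char: 'o')
  sorted[8] = lollipop$spaghet  (last char: 't')
  sorted[9] = ollipop$spaghetl  (last char: 'l')
  sorted[10] = op$spaghetlollip  (last char: 'p')
  sorted[11] = p$spaghetlollipo  (last char: 'o')
  sorted[12] = paghetlollipop$s  (last char: 's')
  sorted[13] = pop$spaghetlolli  (last char: 'i')
  sorted[14] = spaghetlollipop$  (last char: '$')
  sorted[15] = tlollipop$spaghe  (last char: 'e')
Last column: pphagllotlposi$e
Original string S is at sorted index 14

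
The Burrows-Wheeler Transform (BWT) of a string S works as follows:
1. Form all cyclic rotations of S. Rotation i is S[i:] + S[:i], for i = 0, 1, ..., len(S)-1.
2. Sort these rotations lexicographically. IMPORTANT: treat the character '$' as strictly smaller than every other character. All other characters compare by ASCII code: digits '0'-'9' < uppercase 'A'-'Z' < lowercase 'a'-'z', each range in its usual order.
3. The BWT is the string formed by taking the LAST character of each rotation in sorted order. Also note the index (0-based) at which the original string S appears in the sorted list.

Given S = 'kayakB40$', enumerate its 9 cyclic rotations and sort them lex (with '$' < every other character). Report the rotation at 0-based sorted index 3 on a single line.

All 9 rotations (rotation i = S[i:]+S[:i]):
  rot[0] = kayakB40$
  rot[1] = ayakB40$k
  rot[2] = yakB40$ka
  rot[3] = akB40$kay
  rot[4] = kB40$kaya
  rot[5] = B40$kayak
  rot[6] = 40$kayakB
  rot[7] = 0$kayakB4
  rot[8] = $kayakB40
Sorted (with $ < everything):
  sorted[0] = $kayakB40
  sorted[1] = 0$kayakB4
  sorted[2] = 40$kayakB
  sorted[3] = B40$kayak
  sorted[4] = akB40$kay
  sorted[5] = ayakB40$k
  sorted[6] = kB40$kaya
  sorted[7] = kayakB40$
  sorted[8] = yakB40$ka
sorted[3] = B40$kayak

Answer: B40$kayak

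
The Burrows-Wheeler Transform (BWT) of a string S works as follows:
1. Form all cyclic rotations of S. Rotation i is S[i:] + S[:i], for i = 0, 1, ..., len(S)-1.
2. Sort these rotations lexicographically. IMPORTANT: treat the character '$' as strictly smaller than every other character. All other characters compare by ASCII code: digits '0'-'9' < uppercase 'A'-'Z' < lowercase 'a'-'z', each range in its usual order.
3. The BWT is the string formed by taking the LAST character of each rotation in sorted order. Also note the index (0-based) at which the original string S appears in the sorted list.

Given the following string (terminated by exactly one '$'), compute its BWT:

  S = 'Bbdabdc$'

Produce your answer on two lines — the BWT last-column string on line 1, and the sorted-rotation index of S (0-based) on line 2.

All 8 rotations (rotation i = S[i:]+S[:i]):
  rot[0] = Bbdabdc$
  rot[1] = bdabdc$B
  rot[2] = dabdc$Bb
  rot[3] = abdc$Bbd
  rot[4] = bdc$Bbda
  rot[5] = dc$Bbdab
  rot[6] = c$Bbdabd
  rot[7] = $Bbdabdc
Sorted (with $ < everything):
  sorted[0] = $Bbdabdc  (last char: 'c')
  sorted[1] = Bbdabdc$  (last char: '$')
  sorted[2] = abdc$Bbd  (last char: 'd')
  sorted[3] = bdabdc$B  (last char: 'B')
  sorted[4] = bdc$Bbda  (last char: 'a')
  sorted[5] = c$Bbdabd  (last char: 'd')
  sorted[6] = dabdc$Bb  (last char: 'b')
  sorted[7] = dc$Bbdab  (last char: 'b')
Last column: c$dBadbb
Original string S is at sorted index 1

Answer: c$dBadbb
1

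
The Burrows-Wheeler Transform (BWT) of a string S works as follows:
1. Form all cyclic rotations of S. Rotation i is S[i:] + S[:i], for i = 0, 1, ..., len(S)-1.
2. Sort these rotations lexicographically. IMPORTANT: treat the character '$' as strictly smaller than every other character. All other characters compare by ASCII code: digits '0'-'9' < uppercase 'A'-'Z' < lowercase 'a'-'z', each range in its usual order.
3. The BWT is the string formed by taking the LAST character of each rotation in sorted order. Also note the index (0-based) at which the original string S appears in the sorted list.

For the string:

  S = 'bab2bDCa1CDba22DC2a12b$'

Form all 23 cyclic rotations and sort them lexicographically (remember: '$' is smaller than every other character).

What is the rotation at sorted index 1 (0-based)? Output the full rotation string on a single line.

Answer: 12b$bab2bDCa1CDba22DC2a

Derivation:
All 23 rotations (rotation i = S[i:]+S[:i]):
  rot[0] = bab2bDCa1CDba22DC2a12b$
  rot[1] = ab2bDCa1CDba22DC2a12b$b
  rot[2] = b2bDCa1CDba22DC2a12b$ba
  rot[3] = 2bDCa1CDba22DC2a12b$bab
  rot[4] = bDCa1CDba22DC2a12b$bab2
  rot[5] = DCa1CDba22DC2a12b$bab2b
  rot[6] = Ca1CDba22DC2a12b$bab2bD
  rot[7] = a1CDba22DC2a12b$bab2bDC
  rot[8] = 1CDba22DC2a12b$bab2bDCa
  rot[9] = CDba22DC2a12b$bab2bDCa1
  rot[10] = Dba22DC2a12b$bab2bDCa1C
  rot[11] = ba22DC2a12b$bab2bDCa1CD
  rot[12] = a22DC2a12b$bab2bDCa1CDb
  rot[13] = 22DC2a12b$bab2bDCa1CDba
  rot[14] = 2DC2a12b$bab2bDCa1CDba2
  rot[15] = DC2a12b$bab2bDCa1CDba22
  rot[16] = C2a12b$bab2bDCa1CDba22D
  rot[17] = 2a12b$bab2bDCa1CDba22DC
  rot[18] = a12b$bab2bDCa1CDba22DC2
  rot[19] = 12b$bab2bDCa1CDba22DC2a
  rot[20] = 2b$bab2bDCa1CDba22DC2a1
  rot[21] = b$bab2bDCa1CDba22DC2a12
  rot[22] = $bab2bDCa1CDba22DC2a12b
Sorted (with $ < everything):
  sorted[0] = $bab2bDCa1CDba22DC2a12b
  sorted[1] = 12b$bab2bDCa1CDba22DC2a
  sorted[2] = 1CDba22DC2a12b$bab2bDCa
  sorted[3] = 22DC2a12b$bab2bDCa1CDba
  sorted[4] = 2DC2a12b$bab2bDCa1CDba2
  sorted[5] = 2a12b$bab2bDCa1CDba22DC
  sorted[6] = 2b$bab2bDCa1CDba22DC2a1
  sorted[7] = 2bDCa1CDba22DC2a12b$bab
  sorted[8] = C2a12b$bab2bDCa1CDba22D
  sorted[9] = CDba22DC2a12b$bab2bDCa1
  sorted[10] = Ca1CDba22DC2a12b$bab2bD
  sorted[11] = DC2a12b$bab2bDCa1CDba22
  sorted[12] = DCa1CDba22DC2a12b$bab2b
  sorted[13] = Dba22DC2a12b$bab2bDCa1C
  sorted[14] = a12b$bab2bDCa1CDba22DC2
  sorted[15] = a1CDba22DC2a12b$bab2bDC
  sorted[16] = a22DC2a12b$bab2bDCa1CDb
  sorted[17] = ab2bDCa1CDba22DC2a12b$b
  sorted[18] = b$bab2bDCa1CDba22DC2a12
  sorted[19] = b2bDCa1CDba22DC2a12b$ba
  sorted[20] = bDCa1CDba22DC2a12b$bab2
  sorted[21] = ba22DC2a12b$bab2bDCa1CD
  sorted[22] = bab2bDCa1CDba22DC2a12b$
sorted[1] = 12b$bab2bDCa1CDba22DC2a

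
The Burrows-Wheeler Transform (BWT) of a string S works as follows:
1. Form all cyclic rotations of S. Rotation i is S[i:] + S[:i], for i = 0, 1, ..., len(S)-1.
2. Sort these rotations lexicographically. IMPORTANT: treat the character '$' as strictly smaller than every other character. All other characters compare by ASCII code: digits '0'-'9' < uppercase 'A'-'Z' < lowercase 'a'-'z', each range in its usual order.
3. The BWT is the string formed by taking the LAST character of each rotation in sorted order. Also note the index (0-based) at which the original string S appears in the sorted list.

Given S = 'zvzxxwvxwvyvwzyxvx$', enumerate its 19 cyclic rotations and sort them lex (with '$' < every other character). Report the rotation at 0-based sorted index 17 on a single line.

Answer: zxxwvxwvyvwzyxvx$zv

Derivation:
All 19 rotations (rotation i = S[i:]+S[:i]):
  rot[0] = zvzxxwvxwvyvwzyxvx$
  rot[1] = vzxxwvxwvyvwzyxvx$z
  rot[2] = zxxwvxwvyvwzyxvx$zv
  rot[3] = xxwvxwvyvwzyxvx$zvz
  rot[4] = xwvxwvyvwzyxvx$zvzx
  rot[5] = wvxwvyvwzyxvx$zvzxx
  rot[6] = vxwvyvwzyxvx$zvzxxw
  rot[7] = xwvyvwzyxvx$zvzxxwv
  rot[8] = wvyvwzyxvx$zvzxxwvx
  rot[9] = vyvwzyxvx$zvzxxwvxw
  rot[10] = yvwzyxvx$zvzxxwvxwv
  rot[11] = vwzyxvx$zvzxxwvxwvy
  rot[12] = wzyxvx$zvzxxwvxwvyv
  rot[13] = zyxvx$zvzxxwvxwvyvw
  rot[14] = yxvx$zvzxxwvxwvyvwz
  rot[15] = xvx$zvzxxwvxwvyvwzy
  rot[16] = vx$zvzxxwvxwvyvwzyx
  rot[17] = x$zvzxxwvxwvyvwzyxv
  rot[18] = $zvzxxwvxwvyvwzyxvx
Sorted (with $ < everything):
  sorted[0] = $zvzxxwvxwvyvwzyxvx
  sorted[1] = vwzyxvx$zvzxxwvxwvy
  sorted[2] = vx$zvzxxwvxwvyvwzyx
  sorted[3] = vxwvyvwzyxvx$zvzxxw
  sorted[4] = vyvwzyxvx$zvzxxwvxw
  sorted[5] = vzxxwvxwvyvwzyxvx$z
  sorted[6] = wvxwvyvwzyxvx$zvzxx
  sorted[7] = wvyvwzyxvx$zvzxxwvx
  sorted[8] = wzyxvx$zvzxxwvxwvyv
  sorted[9] = x$zvzxxwvxwvyvwzyxv
  sorted[10] = xvx$zvzxxwvxwvyvwzy
  sorted[11] = xwvxwvyvwzyxvx$zvzx
  sorted[12] = xwvyvwzyxvx$zvzxxwv
  sorted[13] = xxwvxwvyvwzyxvx$zvz
  sorted[14] = yvwzyxvx$zvzxxwvxwv
  sorted[15] = yxvx$zvzxxwvxwvyvwz
  sorted[16] = zvzxxwvxwvyvwzyxvx$
  sorted[17] = zxxwvxwvyvwzyxvx$zv
  sorted[18] = zyxvx$zvzxxwvxwvyvw
sorted[17] = zxxwvxwvyvwzyxvx$zv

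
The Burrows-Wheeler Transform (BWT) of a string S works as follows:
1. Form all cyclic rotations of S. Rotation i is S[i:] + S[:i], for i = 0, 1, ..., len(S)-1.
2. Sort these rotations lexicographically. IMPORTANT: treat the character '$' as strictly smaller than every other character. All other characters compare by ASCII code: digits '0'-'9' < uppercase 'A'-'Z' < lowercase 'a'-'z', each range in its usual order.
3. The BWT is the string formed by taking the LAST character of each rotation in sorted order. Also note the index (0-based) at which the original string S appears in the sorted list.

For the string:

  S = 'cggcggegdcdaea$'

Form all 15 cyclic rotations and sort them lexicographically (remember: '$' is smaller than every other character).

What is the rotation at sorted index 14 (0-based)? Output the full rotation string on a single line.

All 15 rotations (rotation i = S[i:]+S[:i]):
  rot[0] = cggcggegdcdaea$
  rot[1] = ggcggegdcdaea$c
  rot[2] = gcggegdcdaea$cg
  rot[3] = cggegdcdaea$cgg
  rot[4] = ggegdcdaea$cggc
  rot[5] = gegdcdaea$cggcg
  rot[6] = egdcdaea$cggcgg
  rot[7] = gdcdaea$cggcgge
  rot[8] = dcdaea$cggcggeg
  rot[9] = cdaea$cggcggegd
  rot[10] = daea$cggcggegdc
  rot[11] = aea$cggcggegdcd
  rot[12] = ea$cggcggegdcda
  rot[13] = a$cggcggegdcdae
  rot[14] = $cggcggegdcdaea
Sorted (with $ < everything):
  sorted[0] = $cggcggegdcdaea
  sorted[1] = a$cggcggegdcdae
  sorted[2] = aea$cggcggegdcd
  sorted[3] = cdaea$cggcggegd
  sorted[4] = cggcggegdcdaea$
  sorted[5] = cggegdcdaea$cgg
  sorted[6] = daea$cggcggegdc
  sorted[7] = dcdaea$cggcggeg
  sorted[8] = ea$cggcggegdcda
  sorted[9] = egdcdaea$cggcgg
  sorted[10] = gcggegdcdaea$cg
  sorted[11] = gdcdaea$cggcgge
  sorted[12] = gegdcdaea$cggcg
  sorted[13] = ggcggegdcdaea$c
  sorted[14] = ggegdcdaea$cggc
sorted[14] = ggegdcdaea$cggc

Answer: ggegdcdaea$cggc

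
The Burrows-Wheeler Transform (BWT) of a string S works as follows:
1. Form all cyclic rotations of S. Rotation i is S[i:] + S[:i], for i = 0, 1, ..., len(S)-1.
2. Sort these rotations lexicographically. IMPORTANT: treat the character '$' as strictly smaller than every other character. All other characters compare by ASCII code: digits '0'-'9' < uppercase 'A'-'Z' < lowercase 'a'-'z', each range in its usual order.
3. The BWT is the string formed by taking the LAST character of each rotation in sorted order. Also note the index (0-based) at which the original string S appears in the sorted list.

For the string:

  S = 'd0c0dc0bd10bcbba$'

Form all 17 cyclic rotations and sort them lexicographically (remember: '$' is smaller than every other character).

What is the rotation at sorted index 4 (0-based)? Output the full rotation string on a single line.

Answer: 0dc0bd10bcbba$d0c

Derivation:
All 17 rotations (rotation i = S[i:]+S[:i]):
  rot[0] = d0c0dc0bd10bcbba$
  rot[1] = 0c0dc0bd10bcbba$d
  rot[2] = c0dc0bd10bcbba$d0
  rot[3] = 0dc0bd10bcbba$d0c
  rot[4] = dc0bd10bcbba$d0c0
  rot[5] = c0bd10bcbba$d0c0d
  rot[6] = 0bd10bcbba$d0c0dc
  rot[7] = bd10bcbba$d0c0dc0
  rot[8] = d10bcbba$d0c0dc0b
  rot[9] = 10bcbba$d0c0dc0bd
  rot[10] = 0bcbba$d0c0dc0bd1
  rot[11] = bcbba$d0c0dc0bd10
  rot[12] = cbba$d0c0dc0bd10b
  rot[13] = bba$d0c0dc0bd10bc
  rot[14] = ba$d0c0dc0bd10bcb
  rot[15] = a$d0c0dc0bd10bcbb
  rot[16] = $d0c0dc0bd10bcbba
Sorted (with $ < everything):
  sorted[0] = $d0c0dc0bd10bcbba
  sorted[1] = 0bcbba$d0c0dc0bd1
  sorted[2] = 0bd10bcbba$d0c0dc
  sorted[3] = 0c0dc0bd10bcbba$d
  sorted[4] = 0dc0bd10bcbba$d0c
  sorted[5] = 10bcbba$d0c0dc0bd
  sorted[6] = a$d0c0dc0bd10bcbb
  sorted[7] = ba$d0c0dc0bd10bcb
  sorted[8] = bba$d0c0dc0bd10bc
  sorted[9] = bcbba$d0c0dc0bd10
  sorted[10] = bd10bcbba$d0c0dc0
  sorted[11] = c0bd10bcbba$d0c0d
  sorted[12] = c0dc0bd10bcbba$d0
  sorted[13] = cbba$d0c0dc0bd10b
  sorted[14] = d0c0dc0bd10bcbba$
  sorted[15] = d10bcbba$d0c0dc0b
  sorted[16] = dc0bd10bcbba$d0c0
sorted[4] = 0dc0bd10bcbba$d0c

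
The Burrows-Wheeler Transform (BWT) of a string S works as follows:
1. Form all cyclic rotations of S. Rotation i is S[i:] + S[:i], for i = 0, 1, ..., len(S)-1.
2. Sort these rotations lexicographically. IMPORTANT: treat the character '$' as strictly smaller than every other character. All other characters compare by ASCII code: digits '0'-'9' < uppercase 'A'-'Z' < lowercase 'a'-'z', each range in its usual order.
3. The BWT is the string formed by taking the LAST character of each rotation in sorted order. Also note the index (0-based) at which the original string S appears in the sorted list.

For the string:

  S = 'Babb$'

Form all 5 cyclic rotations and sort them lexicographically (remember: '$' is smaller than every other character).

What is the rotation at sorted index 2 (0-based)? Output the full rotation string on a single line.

All 5 rotations (rotation i = S[i:]+S[:i]):
  rot[0] = Babb$
  rot[1] = abb$B
  rot[2] = bb$Ba
  rot[3] = b$Bab
  rot[4] = $Babb
Sorted (with $ < everything):
  sorted[0] = $Babb
  sorted[1] = Babb$
  sorted[2] = abb$B
  sorted[3] = b$Bab
  sorted[4] = bb$Ba
sorted[2] = abb$B

Answer: abb$B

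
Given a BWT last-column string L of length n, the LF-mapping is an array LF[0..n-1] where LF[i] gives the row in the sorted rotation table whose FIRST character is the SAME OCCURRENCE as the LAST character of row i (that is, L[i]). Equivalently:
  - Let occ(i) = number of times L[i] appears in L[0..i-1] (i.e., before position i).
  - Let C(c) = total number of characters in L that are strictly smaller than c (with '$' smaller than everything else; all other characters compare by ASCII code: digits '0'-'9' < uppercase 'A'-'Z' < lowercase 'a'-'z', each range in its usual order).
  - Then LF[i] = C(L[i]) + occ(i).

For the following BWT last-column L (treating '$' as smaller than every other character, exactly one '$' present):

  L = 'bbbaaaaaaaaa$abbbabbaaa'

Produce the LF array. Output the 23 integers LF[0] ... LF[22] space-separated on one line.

Char counts: '$':1, 'a':14, 'b':8
C (first-col start): C('$')=0, C('a')=1, C('b')=15
L[0]='b': occ=0, LF[0]=C('b')+0=15+0=15
L[1]='b': occ=1, LF[1]=C('b')+1=15+1=16
L[2]='b': occ=2, LF[2]=C('b')+2=15+2=17
L[3]='a': occ=0, LF[3]=C('a')+0=1+0=1
L[4]='a': occ=1, LF[4]=C('a')+1=1+1=2
L[5]='a': occ=2, LF[5]=C('a')+2=1+2=3
L[6]='a': occ=3, LF[6]=C('a')+3=1+3=4
L[7]='a': occ=4, LF[7]=C('a')+4=1+4=5
L[8]='a': occ=5, LF[8]=C('a')+5=1+5=6
L[9]='a': occ=6, LF[9]=C('a')+6=1+6=7
L[10]='a': occ=7, LF[10]=C('a')+7=1+7=8
L[11]='a': occ=8, LF[11]=C('a')+8=1+8=9
L[12]='$': occ=0, LF[12]=C('$')+0=0+0=0
L[13]='a': occ=9, LF[13]=C('a')+9=1+9=10
L[14]='b': occ=3, LF[14]=C('b')+3=15+3=18
L[15]='b': occ=4, LF[15]=C('b')+4=15+4=19
L[16]='b': occ=5, LF[16]=C('b')+5=15+5=20
L[17]='a': occ=10, LF[17]=C('a')+10=1+10=11
L[18]='b': occ=6, LF[18]=C('b')+6=15+6=21
L[19]='b': occ=7, LF[19]=C('b')+7=15+7=22
L[20]='a': occ=11, LF[20]=C('a')+11=1+11=12
L[21]='a': occ=12, LF[21]=C('a')+12=1+12=13
L[22]='a': occ=13, LF[22]=C('a')+13=1+13=14

Answer: 15 16 17 1 2 3 4 5 6 7 8 9 0 10 18 19 20 11 21 22 12 13 14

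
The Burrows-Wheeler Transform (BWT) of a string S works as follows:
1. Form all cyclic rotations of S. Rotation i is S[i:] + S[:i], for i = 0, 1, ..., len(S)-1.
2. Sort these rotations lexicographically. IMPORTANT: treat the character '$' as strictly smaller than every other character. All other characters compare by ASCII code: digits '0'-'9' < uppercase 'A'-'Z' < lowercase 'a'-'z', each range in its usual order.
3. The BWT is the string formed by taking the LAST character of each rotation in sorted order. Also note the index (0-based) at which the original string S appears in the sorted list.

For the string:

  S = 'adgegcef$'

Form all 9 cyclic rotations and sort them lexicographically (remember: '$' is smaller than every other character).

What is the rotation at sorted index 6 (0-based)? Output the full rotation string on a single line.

Answer: f$adgegce

Derivation:
All 9 rotations (rotation i = S[i:]+S[:i]):
  rot[0] = adgegcef$
  rot[1] = dgegcef$a
  rot[2] = gegcef$ad
  rot[3] = egcef$adg
  rot[4] = gcef$adge
  rot[5] = cef$adgeg
  rot[6] = ef$adgegc
  rot[7] = f$adgegce
  rot[8] = $adgegcef
Sorted (with $ < everything):
  sorted[0] = $adgegcef
  sorted[1] = adgegcef$
  sorted[2] = cef$adgeg
  sorted[3] = dgegcef$a
  sorted[4] = ef$adgegc
  sorted[5] = egcef$adg
  sorted[6] = f$adgegce
  sorted[7] = gcef$adge
  sorted[8] = gegcef$ad
sorted[6] = f$adgegce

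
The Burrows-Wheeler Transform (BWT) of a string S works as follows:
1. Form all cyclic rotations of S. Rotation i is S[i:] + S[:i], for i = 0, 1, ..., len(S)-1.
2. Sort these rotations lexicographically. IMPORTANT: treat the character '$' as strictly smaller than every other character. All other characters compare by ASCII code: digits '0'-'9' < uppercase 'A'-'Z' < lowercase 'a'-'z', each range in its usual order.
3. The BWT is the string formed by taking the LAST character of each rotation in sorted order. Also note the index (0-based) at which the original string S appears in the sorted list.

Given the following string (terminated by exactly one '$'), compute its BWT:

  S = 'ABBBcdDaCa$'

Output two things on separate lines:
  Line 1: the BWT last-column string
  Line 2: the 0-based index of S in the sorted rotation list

Answer: a$ABBadCDBc
1

Derivation:
All 11 rotations (rotation i = S[i:]+S[:i]):
  rot[0] = ABBBcdDaCa$
  rot[1] = BBBcdDaCa$A
  rot[2] = BBcdDaCa$AB
  rot[3] = BcdDaCa$ABB
  rot[4] = cdDaCa$ABBB
  rot[5] = dDaCa$ABBBc
  rot[6] = DaCa$ABBBcd
  rot[7] = aCa$ABBBcdD
  rot[8] = Ca$ABBBcdDa
  rot[9] = a$ABBBcdDaC
  rot[10] = $ABBBcdDaCa
Sorted (with $ < everything):
  sorted[0] = $ABBBcdDaCa  (last char: 'a')
  sorted[1] = ABBBcdDaCa$  (last char: '$')
  sorted[2] = BBBcdDaCa$A  (last char: 'A')
  sorted[3] = BBcdDaCa$AB  (last char: 'B')
  sorted[4] = BcdDaCa$ABB  (last char: 'B')
  sorted[5] = Ca$ABBBcdDa  (last char: 'a')
  sorted[6] = DaCa$ABBBcd  (last char: 'd')
  sorted[7] = a$ABBBcdDaC  (last char: 'C')
  sorted[8] = aCa$ABBBcdD  (last char: 'D')
  sorted[9] = cdDaCa$ABBB  (last char: 'B')
  sorted[10] = dDaCa$ABBBc  (last char: 'c')
Last column: a$ABBadCDBc
Original string S is at sorted index 1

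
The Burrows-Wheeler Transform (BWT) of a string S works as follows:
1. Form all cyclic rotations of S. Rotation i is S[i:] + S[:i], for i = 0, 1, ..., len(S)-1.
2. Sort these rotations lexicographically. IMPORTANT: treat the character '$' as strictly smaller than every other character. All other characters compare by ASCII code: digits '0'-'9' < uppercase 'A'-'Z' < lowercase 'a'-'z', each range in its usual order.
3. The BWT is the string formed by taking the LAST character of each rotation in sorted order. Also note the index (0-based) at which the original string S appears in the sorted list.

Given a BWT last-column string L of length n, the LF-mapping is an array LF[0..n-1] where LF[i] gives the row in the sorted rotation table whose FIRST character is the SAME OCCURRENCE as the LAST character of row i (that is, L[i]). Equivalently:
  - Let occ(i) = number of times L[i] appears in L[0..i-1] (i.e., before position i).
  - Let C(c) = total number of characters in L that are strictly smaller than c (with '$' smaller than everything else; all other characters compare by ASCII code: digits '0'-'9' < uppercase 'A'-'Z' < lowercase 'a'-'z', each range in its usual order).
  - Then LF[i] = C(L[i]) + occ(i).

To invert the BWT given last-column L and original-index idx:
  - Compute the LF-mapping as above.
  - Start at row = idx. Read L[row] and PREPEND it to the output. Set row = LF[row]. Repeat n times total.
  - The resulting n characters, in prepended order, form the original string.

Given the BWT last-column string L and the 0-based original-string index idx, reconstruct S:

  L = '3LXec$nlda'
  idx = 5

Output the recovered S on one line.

Answer: candleXL3$

Derivation:
LF mapping: 1 2 3 7 5 0 9 8 6 4
Walk LF starting at row 5, prepending L[row]:
  step 1: row=5, L[5]='$', prepend. Next row=LF[5]=0
  step 2: row=0, L[0]='3', prepend. Next row=LF[0]=1
  step 3: row=1, L[1]='L', prepend. Next row=LF[1]=2
  step 4: row=2, L[2]='X', prepend. Next row=LF[2]=3
  step 5: row=3, L[3]='e', prepend. Next row=LF[3]=7
  step 6: row=7, L[7]='l', prepend. Next row=LF[7]=8
  step 7: row=8, L[8]='d', prepend. Next row=LF[8]=6
  step 8: row=6, L[6]='n', prepend. Next row=LF[6]=9
  step 9: row=9, L[9]='a', prepend. Next row=LF[9]=4
  step 10: row=4, L[4]='c', prepend. Next row=LF[4]=5
Reversed output: candleXL3$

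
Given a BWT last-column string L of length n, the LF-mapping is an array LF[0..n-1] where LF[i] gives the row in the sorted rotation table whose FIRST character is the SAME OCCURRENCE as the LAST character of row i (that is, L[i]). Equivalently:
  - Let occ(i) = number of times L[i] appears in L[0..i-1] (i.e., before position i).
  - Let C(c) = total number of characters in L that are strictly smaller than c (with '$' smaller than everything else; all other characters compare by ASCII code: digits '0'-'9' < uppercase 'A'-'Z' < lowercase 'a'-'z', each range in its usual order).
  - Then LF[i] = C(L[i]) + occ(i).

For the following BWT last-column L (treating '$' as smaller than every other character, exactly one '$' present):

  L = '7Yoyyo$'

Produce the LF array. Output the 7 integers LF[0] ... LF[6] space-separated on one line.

Answer: 1 2 3 5 6 4 0

Derivation:
Char counts: '$':1, '7':1, 'Y':1, 'o':2, 'y':2
C (first-col start): C('$')=0, C('7')=1, C('Y')=2, C('o')=3, C('y')=5
L[0]='7': occ=0, LF[0]=C('7')+0=1+0=1
L[1]='Y': occ=0, LF[1]=C('Y')+0=2+0=2
L[2]='o': occ=0, LF[2]=C('o')+0=3+0=3
L[3]='y': occ=0, LF[3]=C('y')+0=5+0=5
L[4]='y': occ=1, LF[4]=C('y')+1=5+1=6
L[5]='o': occ=1, LF[5]=C('o')+1=3+1=4
L[6]='$': occ=0, LF[6]=C('$')+0=0+0=0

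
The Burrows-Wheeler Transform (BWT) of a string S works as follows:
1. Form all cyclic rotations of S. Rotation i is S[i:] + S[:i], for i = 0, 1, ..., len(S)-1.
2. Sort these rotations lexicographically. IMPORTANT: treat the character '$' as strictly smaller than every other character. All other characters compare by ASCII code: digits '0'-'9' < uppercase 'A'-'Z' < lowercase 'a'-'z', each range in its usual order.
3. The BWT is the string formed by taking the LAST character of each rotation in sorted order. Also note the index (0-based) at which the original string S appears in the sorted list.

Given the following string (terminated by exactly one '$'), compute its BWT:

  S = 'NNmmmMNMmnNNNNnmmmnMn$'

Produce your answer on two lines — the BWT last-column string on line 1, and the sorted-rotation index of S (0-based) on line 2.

All 22 rotations (rotation i = S[i:]+S[:i]):
  rot[0] = NNmmmMNMmnNNNNnmmmnMn$
  rot[1] = NmmmMNMmnNNNNnmmmnMn$N
  rot[2] = mmmMNMmnNNNNnmmmnMn$NN
  rot[3] = mmMNMmnNNNNnmmmnMn$NNm
  rot[4] = mMNMmnNNNNnmmmnMn$NNmm
  rot[5] = MNMmnNNNNnmmmnMn$NNmmm
  rot[6] = NMmnNNNNnmmmnMn$NNmmmM
  rot[7] = MmnNNNNnmmmnMn$NNmmmMN
  rot[8] = mnNNNNnmmmnMn$NNmmmMNM
  rot[9] = nNNNNnmmmnMn$NNmmmMNMm
  rot[10] = NNNNnmmmnMn$NNmmmMNMmn
  rot[11] = NNNnmmmnMn$NNmmmMNMmnN
  rot[12] = NNnmmmnMn$NNmmmMNMmnNN
  rot[13] = NnmmmnMn$NNmmmMNMmnNNN
  rot[14] = nmmmnMn$NNmmmMNMmnNNNN
  rot[15] = mmmnMn$NNmmmMNMmnNNNNn
  rot[16] = mmnMn$NNmmmMNMmnNNNNnm
  rot[17] = mnMn$NNmmmMNMmnNNNNnmm
  rot[18] = nMn$NNmmmMNMmnNNNNnmmm
  rot[19] = Mn$NNmmmMNMmnNNNNnmmmn
  rot[20] = n$NNmmmMNMmnNNNNnmmmnM
  rot[21] = $NNmmmMNMmnNNNNnmmmnMn
Sorted (with $ < everything):
  sorted[0] = $NNmmmMNMmnNNNNnmmmnMn  (last char: 'n')
  sorted[1] = MNMmnNNNNnmmmnMn$NNmmm  (last char: 'm')
  sorted[2] = MmnNNNNnmmmnMn$NNmmmMN  (last char: 'N')
  sorted[3] = Mn$NNmmmMNMmnNNNNnmmmn  (last char: 'n')
  sorted[4] = NMmnNNNNnmmmnMn$NNmmmM  (last char: 'M')
  sorted[5] = NNNNnmmmnMn$NNmmmMNMmn  (last char: 'n')
  sorted[6] = NNNnmmmnMn$NNmmmMNMmnN  (last char: 'N')
  sorted[7] = NNmmmMNMmnNNNNnmmmnMn$  (last char: '$')
  sorted[8] = NNnmmmnMn$NNmmmMNMmnNN  (last char: 'N')
  sorted[9] = NmmmMNMmnNNNNnmmmnMn$N  (last char: 'N')
  sorted[10] = NnmmmnMn$NNmmmMNMmnNNN  (last char: 'N')
  sorted[11] = mMNMmnNNNNnmmmnMn$NNmm  (last char: 'm')
  sorted[12] = mmMNMmnNNNNnmmmnMn$NNm  (last char: 'm')
  sorted[13] = mmmMNMmnNNNNnmmmnMn$NN  (last char: 'N')
  sorted[14] = mmmnMn$NNmmmMNMmnNNNNn  (last char: 'n')
  sorted[15] = mmnMn$NNmmmMNMmnNNNNnm  (last char: 'm')
  sorted[16] = mnMn$NNmmmMNMmnNNNNnmm  (last char: 'm')
  sorted[17] = mnNNNNnmmmnMn$NNmmmMNM  (last char: 'M')
  sorted[18] = n$NNmmmMNMmnNNNNnmmmnM  (last char: 'M')
  sorted[19] = nMn$NNmmmMNMmnNNNNnmmm  (last char: 'm')
  sorted[20] = nNNNNnmmmnMn$NNmmmMNMm  (last char: 'm')
  sorted[21] = nmmmnMn$NNmmmMNMmnNNNN  (last char: 'N')
Last column: nmNnMnN$NNNmmNnmmMMmmN
Original string S is at sorted index 7

Answer: nmNnMnN$NNNmmNnmmMMmmN
7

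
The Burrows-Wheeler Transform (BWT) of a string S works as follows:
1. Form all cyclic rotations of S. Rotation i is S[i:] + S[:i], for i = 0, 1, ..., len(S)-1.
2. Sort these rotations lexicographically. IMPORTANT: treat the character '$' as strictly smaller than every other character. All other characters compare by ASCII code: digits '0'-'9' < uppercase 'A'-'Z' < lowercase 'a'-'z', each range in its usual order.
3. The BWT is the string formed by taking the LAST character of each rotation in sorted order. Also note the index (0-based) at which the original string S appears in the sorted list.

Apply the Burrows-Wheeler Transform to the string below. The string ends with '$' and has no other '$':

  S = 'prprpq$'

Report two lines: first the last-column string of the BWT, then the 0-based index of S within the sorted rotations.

All 7 rotations (rotation i = S[i:]+S[:i]):
  rot[0] = prprpq$
  rot[1] = rprpq$p
  rot[2] = prpq$pr
  rot[3] = rpq$prp
  rot[4] = pq$prpr
  rot[5] = q$prprp
  rot[6] = $prprpq
Sorted (with $ < everything):
  sorted[0] = $prprpq  (last char: 'q')
  sorted[1] = pq$prpr  (last char: 'r')
  sorted[2] = prpq$pr  (last char: 'r')
  sorted[3] = prprpq$  (last char: '$')
  sorted[4] = q$prprp  (last char: 'p')
  sorted[5] = rpq$prp  (last char: 'p')
  sorted[6] = rprpq$p  (last char: 'p')
Last column: qrr$ppp
Original string S is at sorted index 3

Answer: qrr$ppp
3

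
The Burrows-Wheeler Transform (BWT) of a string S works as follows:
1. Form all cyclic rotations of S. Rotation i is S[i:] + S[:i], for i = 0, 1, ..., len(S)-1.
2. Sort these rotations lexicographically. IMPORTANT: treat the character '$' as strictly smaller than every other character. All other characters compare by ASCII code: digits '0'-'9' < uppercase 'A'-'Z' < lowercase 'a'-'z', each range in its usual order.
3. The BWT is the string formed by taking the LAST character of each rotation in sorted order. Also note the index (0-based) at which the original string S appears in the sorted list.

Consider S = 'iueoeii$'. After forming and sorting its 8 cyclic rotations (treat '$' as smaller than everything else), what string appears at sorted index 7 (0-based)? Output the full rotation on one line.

All 8 rotations (rotation i = S[i:]+S[:i]):
  rot[0] = iueoeii$
  rot[1] = ueoeii$i
  rot[2] = eoeii$iu
  rot[3] = oeii$iue
  rot[4] = eii$iueo
  rot[5] = ii$iueoe
  rot[6] = i$iueoei
  rot[7] = $iueoeii
Sorted (with $ < everything):
  sorted[0] = $iueoeii
  sorted[1] = eii$iueo
  sorted[2] = eoeii$iu
  sorted[3] = i$iueoei
  sorted[4] = ii$iueoe
  sorted[5] = iueoeii$
  sorted[6] = oeii$iue
  sorted[7] = ueoeii$i
sorted[7] = ueoeii$i

Answer: ueoeii$i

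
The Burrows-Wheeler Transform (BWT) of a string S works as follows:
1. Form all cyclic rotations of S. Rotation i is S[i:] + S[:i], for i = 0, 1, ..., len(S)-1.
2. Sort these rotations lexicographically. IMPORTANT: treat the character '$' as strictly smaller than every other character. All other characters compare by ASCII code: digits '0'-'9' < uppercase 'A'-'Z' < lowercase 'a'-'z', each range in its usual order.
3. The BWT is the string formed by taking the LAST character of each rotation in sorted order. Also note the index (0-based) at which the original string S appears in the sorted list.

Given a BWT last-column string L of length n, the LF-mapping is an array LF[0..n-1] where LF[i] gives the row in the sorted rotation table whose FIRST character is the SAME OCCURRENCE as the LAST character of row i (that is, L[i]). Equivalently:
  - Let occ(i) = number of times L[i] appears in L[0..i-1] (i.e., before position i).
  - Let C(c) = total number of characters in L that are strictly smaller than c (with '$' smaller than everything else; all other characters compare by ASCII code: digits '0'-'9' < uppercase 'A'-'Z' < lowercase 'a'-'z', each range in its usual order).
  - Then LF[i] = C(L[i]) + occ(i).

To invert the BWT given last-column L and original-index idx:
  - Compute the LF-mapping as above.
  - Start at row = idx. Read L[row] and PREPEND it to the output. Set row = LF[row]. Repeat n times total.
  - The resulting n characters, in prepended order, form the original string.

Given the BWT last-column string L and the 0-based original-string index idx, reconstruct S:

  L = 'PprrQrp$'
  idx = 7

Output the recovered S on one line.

LF mapping: 1 3 5 6 2 7 4 0
Walk LF starting at row 7, prepending L[row]:
  step 1: row=7, L[7]='$', prepend. Next row=LF[7]=0
  step 2: row=0, L[0]='P', prepend. Next row=LF[0]=1
  step 3: row=1, L[1]='p', prepend. Next row=LF[1]=3
  step 4: row=3, L[3]='r', prepend. Next row=LF[3]=6
  step 5: row=6, L[6]='p', prepend. Next row=LF[6]=4
  step 6: row=4, L[4]='Q', prepend. Next row=LF[4]=2
  step 7: row=2, L[2]='r', prepend. Next row=LF[2]=5
  step 8: row=5, L[5]='r', prepend. Next row=LF[5]=7
Reversed output: rrQprpP$

Answer: rrQprpP$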